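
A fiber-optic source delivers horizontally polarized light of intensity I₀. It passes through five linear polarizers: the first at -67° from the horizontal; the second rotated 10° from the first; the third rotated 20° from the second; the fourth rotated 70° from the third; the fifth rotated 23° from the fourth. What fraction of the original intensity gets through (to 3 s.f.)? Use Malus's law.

≈ 0.0130 I₀

By Malus's law, I₁ = I₀ cos²(-67° − 0°) = I₀ cos²(67°) = 0.1527 I₀.
I₂ = I₁ cos²(10°) = 0.1527 · 0.9698 I₀ = 0.1481 I₀.
I₃ = I₂ cos²(20°) = 0.1481 · 0.883 I₀ = 0.1307 I₀.
I₄ = I₃ cos²(70°) = 0.1307 · 0.117 I₀ = 0.01529 I₀.
I₅ = I₄ cos²(23°) = 0.01529 · 0.8473 I₀ = 0.01296 I₀.
Transmitted fraction = 0.01296.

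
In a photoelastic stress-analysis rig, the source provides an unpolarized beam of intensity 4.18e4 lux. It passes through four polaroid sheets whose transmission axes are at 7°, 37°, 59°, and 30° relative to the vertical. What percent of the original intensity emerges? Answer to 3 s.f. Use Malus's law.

Unpolarized light through the first polarizer → I₁ = 4.18e4 lux/2 = 2.09e+04 lux, polarized at 7°.
I₂ = I₁ · cos²(30°) = 2.09e+04 · 0.75 = 1.568e+04 lux.
I₃ = I₂ · cos²(22°) = 1.568e+04 · 0.8597 = 1.348e+04 lux.
I₄ = I₃ · cos²(29°) = 1.348e+04 · 0.765 = 1.031e+04 lux.
That is 24.66% of the incident intensity.

≈ 24.7%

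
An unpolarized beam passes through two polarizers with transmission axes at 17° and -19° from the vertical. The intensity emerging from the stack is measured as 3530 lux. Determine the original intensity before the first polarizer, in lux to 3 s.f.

Unpolarized light through the first polarizer → I₁ = ½ I₀, now polarized at 17°.
I₂ = I₁ cos²(-19° − 17°) = 0.5 I₀ · cos²(36°) = 0.3273 I₀.
So 3530 lux = 0.3273 I₀, giving I₀ = 3530/0.3273 = 1.079e+04 lux.

I₀ ≈ 1.08e4 lux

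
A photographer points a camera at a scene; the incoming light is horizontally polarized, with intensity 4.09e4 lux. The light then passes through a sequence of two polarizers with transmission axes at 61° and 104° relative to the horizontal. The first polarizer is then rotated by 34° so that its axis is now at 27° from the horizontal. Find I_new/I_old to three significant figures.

I_new/I_old ≈ 0.320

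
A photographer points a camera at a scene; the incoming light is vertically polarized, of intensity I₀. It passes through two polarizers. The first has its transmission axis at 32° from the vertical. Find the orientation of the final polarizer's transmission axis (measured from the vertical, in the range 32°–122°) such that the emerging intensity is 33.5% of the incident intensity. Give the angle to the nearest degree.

θ ≈ 79°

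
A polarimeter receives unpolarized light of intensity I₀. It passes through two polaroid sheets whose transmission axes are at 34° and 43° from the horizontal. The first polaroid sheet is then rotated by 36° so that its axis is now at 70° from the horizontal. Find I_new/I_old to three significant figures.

I_new/I_old ≈ 0.814

Before rotation:
Unpolarized light through the first polarizer → I₁ = ½ I₀, now polarized at 34°.
I₂ = I₁ cos²(43° − 34°) = 0.5 I₀ · cos²(9°) = 0.4878 I₀.
After rotation:
Unpolarized light through the first polarizer → I₁ = ½ I₀, now polarized at 70°.
I₂ = I₁ cos²(43° − 70°) = 0.5 I₀ · cos²(27°) = 0.3969 I₀.
Ratio = 0.3969 / 0.4878 = 0.8138.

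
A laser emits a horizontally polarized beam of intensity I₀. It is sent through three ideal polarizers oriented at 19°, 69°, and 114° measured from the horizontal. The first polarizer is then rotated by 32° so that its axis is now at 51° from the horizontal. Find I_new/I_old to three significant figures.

Before rotation:
I₁ = I₀ cos²(19° − 0°) = I₀ cos²(19°) = 0.894 I₀.
I₂ = I₁ cos²(69° − 19°) = 0.894 I₀ · cos²(50°) = 0.3694 I₀.
I₃ = I₂ cos²(114° − 69°) = 0.3694 I₀ · cos²(45°) = 0.1847 I₀.
After rotation:
I₁ = I₀ cos²(51° − 0°) = I₀ cos²(51°) = 0.396 I₀.
I₂ = I₁ cos²(69° − 51°) = 0.396 I₀ · cos²(18°) = 0.3582 I₀.
I₃ = I₂ cos²(114° − 69°) = 0.3582 I₀ · cos²(45°) = 0.1791 I₀.
Ratio = 0.1791 / 0.1847 = 0.9698.

I_new/I_old ≈ 0.970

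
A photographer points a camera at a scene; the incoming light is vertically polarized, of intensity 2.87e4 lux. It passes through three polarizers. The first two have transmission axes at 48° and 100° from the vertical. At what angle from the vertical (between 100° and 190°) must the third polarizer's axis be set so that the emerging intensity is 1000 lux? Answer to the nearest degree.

θ ≈ 163°

I₁ = I₀ cos²(48° − 0°) = I₀ cos²(48°) = 0.4477 I₀.
I₂ = I₁ cos²(100° − 48°) = 0.4477 I₀ · cos²(52°) = 0.1697 I₀.
Target fraction: 1000 / 2.87e4 lux = 0.03484 of I₀.
Need I₃/I₀ = 0.03484, so cos²(θ − 100°) = 0.03484 / 0.1697 = 0.2053.
θ − 100° = arccos(√0.2053) = 63.1°, giving θ ≈ 100 + 63.1 = 163.1°.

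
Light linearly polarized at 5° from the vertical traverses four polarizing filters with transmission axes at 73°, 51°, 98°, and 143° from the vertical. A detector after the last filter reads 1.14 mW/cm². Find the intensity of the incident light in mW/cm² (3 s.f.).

I₀ ≈ 40.6 mW/cm²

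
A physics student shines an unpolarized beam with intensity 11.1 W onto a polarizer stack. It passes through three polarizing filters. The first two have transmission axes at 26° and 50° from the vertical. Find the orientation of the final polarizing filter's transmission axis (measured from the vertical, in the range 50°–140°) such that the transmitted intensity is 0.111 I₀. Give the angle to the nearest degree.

Unpolarized light through the first polarizer → I₁ = ½ I₀, now polarized at 26°.
I₂ = I₁ cos²(50° − 26°) = 0.5 I₀ · cos²(24°) = 0.4173 I₀.
Need I₃/I₀ = 0.111, so cos²(θ − 50°) = 0.111 / 0.4173 = 0.266.
θ − 50° = arccos(√0.266) = 59.0°, giving θ ≈ 50 + 59.0 = 109.0°.

θ ≈ 109°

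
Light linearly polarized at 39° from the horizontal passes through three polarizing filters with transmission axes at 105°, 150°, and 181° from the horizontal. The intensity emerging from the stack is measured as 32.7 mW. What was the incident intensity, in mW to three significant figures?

I₀ ≈ 538 mW

I₁ = I₀ cos²(105° − 39°) = I₀ cos²(66°) = 0.1654 I₀.
I₂ = I₁ cos²(150° − 105°) = 0.1654 I₀ · cos²(45°) = 0.08272 I₀.
I₃ = I₂ cos²(181° − 150°) = 0.08272 I₀ · cos²(31°) = 0.06078 I₀.
So 32.7 mW = 0.06078 I₀, giving I₀ = 32.7/0.06078 = 538 mW.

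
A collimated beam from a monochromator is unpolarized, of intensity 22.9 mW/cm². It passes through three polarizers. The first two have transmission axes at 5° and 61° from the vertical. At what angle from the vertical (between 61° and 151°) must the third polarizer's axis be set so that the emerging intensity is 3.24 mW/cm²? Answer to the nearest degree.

θ ≈ 79°

Unpolarized light through the first polarizer → I₁ = ½ I₀, now polarized at 5°.
I₂ = I₁ cos²(61° − 5°) = 0.5 I₀ · cos²(56°) = 0.1563 I₀.
Target fraction: 3.24 / 22.9 mW/cm² = 0.1415 of I₀.
Need I₃/I₀ = 0.1415, so cos²(θ − 61°) = 0.1415 / 0.1563 = 0.9049.
θ − 61° = arccos(√0.9049) = 18.0°, giving θ ≈ 61 + 18.0 = 79.0°.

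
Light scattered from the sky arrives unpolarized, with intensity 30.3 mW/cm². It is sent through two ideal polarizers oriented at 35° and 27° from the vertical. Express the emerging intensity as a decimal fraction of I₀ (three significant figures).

Unpolarized light through the first polarizer → I₁ = 30.3 mW/cm²/2 = 15.15 mW/cm², polarized at 35°.
I₂ = I₁ · cos²(8°) = 15.15 · 0.9806 = 14.86 mW/cm².
Transmitted fraction = 0.4903.

I/I₀ ≈ 0.490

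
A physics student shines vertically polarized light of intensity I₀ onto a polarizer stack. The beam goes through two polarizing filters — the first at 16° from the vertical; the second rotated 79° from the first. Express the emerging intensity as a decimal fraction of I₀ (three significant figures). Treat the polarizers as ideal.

By Malus's law, I₁ = I₀ cos²(16° − 0°) = I₀ cos²(16°) = 0.924 I₀.
I₂ = I₁ cos²(79°) = 0.924 · 0.03641 I₀ = 0.03364 I₀.
Transmitted fraction = 0.03364.

≈ 0.0336 I₀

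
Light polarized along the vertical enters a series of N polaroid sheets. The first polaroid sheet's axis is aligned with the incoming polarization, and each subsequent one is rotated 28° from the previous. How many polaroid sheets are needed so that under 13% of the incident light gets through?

First polarizer is aligned with the polarization: full transmission.
Each further stage multiplies by cos²(28°) = 0.7796.
After N polarizers: T = 0.7796^(N−1). Require T < 0.13 ⇒ N−1 > ln(0.13)/ln(0.7796) = 8.19, so N−1 ≥ 9 and N = 10.
Check: N=10 gives T = 0.1064 < 0.13; N=9 gives T = 0.1364.

N = 10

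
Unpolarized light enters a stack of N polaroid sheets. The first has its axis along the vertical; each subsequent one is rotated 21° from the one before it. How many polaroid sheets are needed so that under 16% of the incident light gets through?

N = 10

First polarizer halves the unpolarized light: factor 1/2.
Each further stage multiplies by cos²(21°) = 0.8716.
After N polarizers: T = 0.5·0.8716^(N−1). Require T < 0.16 ⇒ N−1 > ln(0.16/0.5)/ln(0.8716) = 8.29, so N−1 ≥ 9 and N = 10.
Check: N=10 gives T = 0.1451 < 0.16; N=9 gives T = 0.1665.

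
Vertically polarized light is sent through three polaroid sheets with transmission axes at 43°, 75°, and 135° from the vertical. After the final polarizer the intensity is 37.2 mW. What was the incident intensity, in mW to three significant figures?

I₀ ≈ 387 mW

I₁ = I₀ cos²(43° − 0°) = I₀ cos²(43°) = 0.5349 I₀.
I₂ = I₁ cos²(75° − 43°) = 0.5349 I₀ · cos²(32°) = 0.3847 I₀.
I₃ = I₂ cos²(135° − 75°) = 0.3847 I₀ · cos²(60°) = 0.09617 I₀.
So 37.2 mW = 0.09617 I₀, giving I₀ = 37.2/0.09617 = 386.8 mW.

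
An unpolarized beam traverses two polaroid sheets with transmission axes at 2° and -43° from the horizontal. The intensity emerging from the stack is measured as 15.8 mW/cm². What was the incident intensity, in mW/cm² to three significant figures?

I₀ ≈ 63.2 mW/cm²

Unpolarized light through the first polarizer → I₁ = ½ I₀, now polarized at 2°.
I₂ = I₁ cos²(-43° − 2°) = 0.5 I₀ · cos²(45°) = 0.25 I₀.
So 15.8 mW/cm² = 0.25 I₀, giving I₀ = 15.8/0.25 = 63.2 mW/cm².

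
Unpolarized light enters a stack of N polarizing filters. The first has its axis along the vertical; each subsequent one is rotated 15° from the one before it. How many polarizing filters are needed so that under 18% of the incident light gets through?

N = 16

First polarizer halves the unpolarized light: factor 1/2.
Each further stage multiplies by cos²(15°) = 0.933.
After N polarizers: T = 0.5·0.933^(N−1). Require T < 0.18 ⇒ N−1 > ln(0.18/0.5)/ln(0.933) = 14.73, so N−1 ≥ 15 and N = 16.
Check: N=16 gives T = 0.1767 < 0.18; N=15 gives T = 0.1894.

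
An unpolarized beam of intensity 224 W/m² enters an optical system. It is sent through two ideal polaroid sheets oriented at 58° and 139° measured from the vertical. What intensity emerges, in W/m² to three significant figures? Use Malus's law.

Unpolarized light through the first polarizer → I₁ = 224 W/m²/2 = 112 W/m², polarized at 58°.
I₂ = I₁ · cos²(81°) = 112 · 0.02447 = 2.741 W/m².

I ≈ 2.74 W/m²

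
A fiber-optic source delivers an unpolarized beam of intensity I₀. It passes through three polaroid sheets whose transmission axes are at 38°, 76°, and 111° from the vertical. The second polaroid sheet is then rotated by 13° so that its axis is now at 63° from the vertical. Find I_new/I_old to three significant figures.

Before rotation:
Unpolarized light through the first polarizer → I₁ = ½ I₀, now polarized at 38°.
I₂ = I₁ cos²(76° − 38°) = 0.5 I₀ · cos²(38°) = 0.3105 I₀.
I₃ = I₂ cos²(111° − 76°) = 0.3105 I₀ · cos²(35°) = 0.2083 I₀.
After rotation:
Unpolarized light through the first polarizer → I₁ = ½ I₀, now polarized at 38°.
I₂ = I₁ cos²(63° − 38°) = 0.5 I₀ · cos²(25°) = 0.4107 I₀.
I₃ = I₂ cos²(111° − 63°) = 0.4107 I₀ · cos²(48°) = 0.1839 I₀.
Ratio = 0.1839 / 0.2083 = 0.8826.

I_new/I_old ≈ 0.883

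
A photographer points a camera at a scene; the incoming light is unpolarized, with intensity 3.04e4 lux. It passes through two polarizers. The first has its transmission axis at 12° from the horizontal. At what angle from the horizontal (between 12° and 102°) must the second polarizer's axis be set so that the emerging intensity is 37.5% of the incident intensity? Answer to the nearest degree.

θ ≈ 42°

Unpolarized light through the first polarizer → I₁ = ½ I₀, now polarized at 12°.
Need I₂/I₀ = 0.375, so cos²(θ − 12°) = 0.375 / 0.5 = 0.75.
θ − 12° = arccos(√0.75) = 30.0°, giving θ ≈ 12 + 30.0 = 42.0°.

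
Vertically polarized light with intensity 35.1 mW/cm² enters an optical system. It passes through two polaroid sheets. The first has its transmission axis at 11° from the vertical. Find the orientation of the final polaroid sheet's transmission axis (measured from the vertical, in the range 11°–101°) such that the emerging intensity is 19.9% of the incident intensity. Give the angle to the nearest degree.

By Malus's law, I₁ = I₀ cos²(11° − 0°) = I₀ cos²(11°) = 0.9636 I₀.
Need I₂/I₀ = 0.199, so cos²(θ − 11°) = 0.199 / 0.9636 = 0.2065.
θ − 11° = arccos(√0.2065) = 63.0°, giving θ ≈ 11 + 63.0 = 74.0°.

θ ≈ 74°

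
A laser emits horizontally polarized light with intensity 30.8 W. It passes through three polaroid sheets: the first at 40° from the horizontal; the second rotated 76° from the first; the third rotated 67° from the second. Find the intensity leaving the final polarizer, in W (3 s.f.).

I₁ = 30.8 W · cos²(40°) = 18.07 W.
I₂ = I₁ · cos²(76°) = 18.07 · 0.05853 = 1.058 W.
I₃ = I₂ · cos²(67°) = 1.058 · 0.1527 = 0.1615 W.

I ≈ 0.161 W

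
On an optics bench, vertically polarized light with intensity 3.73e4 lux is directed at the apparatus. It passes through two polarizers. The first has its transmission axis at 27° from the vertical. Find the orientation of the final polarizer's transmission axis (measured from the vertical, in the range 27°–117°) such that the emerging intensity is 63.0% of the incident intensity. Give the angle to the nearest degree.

I₁ = I₀ cos²(27° − 0°) = I₀ cos²(27°) = 0.7939 I₀.
Need I₂/I₀ = 0.63, so cos²(θ − 27°) = 0.63 / 0.7939 = 0.7936.
θ − 27° = arccos(√0.7936) = 27.0°, giving θ ≈ 27 + 27.0 = 54.0°.

θ ≈ 54°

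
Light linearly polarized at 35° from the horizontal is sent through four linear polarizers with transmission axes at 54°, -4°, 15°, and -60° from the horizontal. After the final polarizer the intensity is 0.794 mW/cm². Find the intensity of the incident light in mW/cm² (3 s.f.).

I₁ = I₀ cos²(54° − 35°) = I₀ cos²(19°) = 0.894 I₀.
I₂ = I₁ cos²(-4° − 54°) = 0.894 I₀ · cos²(58°) = 0.251 I₀.
I₃ = I₂ cos²(15° + 4°) = 0.251 I₀ · cos²(19°) = 0.2244 I₀.
I₄ = I₃ cos²(-60° − 15°) = 0.2244 I₀ · cos²(75°) = 0.01503 I₀.
So 0.794 mW/cm² = 0.01503 I₀, giving I₀ = 0.794/0.01503 = 52.81 mW/cm².

I₀ ≈ 52.8 mW/cm²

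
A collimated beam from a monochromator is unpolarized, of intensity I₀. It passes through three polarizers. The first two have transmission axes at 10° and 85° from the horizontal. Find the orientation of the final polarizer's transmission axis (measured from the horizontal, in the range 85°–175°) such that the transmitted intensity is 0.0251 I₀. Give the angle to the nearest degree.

θ ≈ 115°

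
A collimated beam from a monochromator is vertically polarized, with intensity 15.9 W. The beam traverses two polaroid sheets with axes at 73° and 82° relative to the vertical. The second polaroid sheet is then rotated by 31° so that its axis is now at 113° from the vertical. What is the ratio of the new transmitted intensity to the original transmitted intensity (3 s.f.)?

Before rotation:
By Malus's law, I₁ = I₀ cos²(73° − 0°) = I₀ cos²(73°) = 0.08548 I₀.
I₂ = I₁ cos²(82° − 73°) = 0.08548 I₀ · cos²(9°) = 0.08339 I₀.
After rotation:
I₁ = I₀ cos²(73° − 0°) = I₀ cos²(73°) = 0.08548 I₀.
I₂ = I₁ cos²(113° − 73°) = 0.08548 I₀ · cos²(40°) = 0.05016 I₀.
Ratio = 0.05016 / 0.08339 = 0.6015.

I_new/I_old ≈ 0.602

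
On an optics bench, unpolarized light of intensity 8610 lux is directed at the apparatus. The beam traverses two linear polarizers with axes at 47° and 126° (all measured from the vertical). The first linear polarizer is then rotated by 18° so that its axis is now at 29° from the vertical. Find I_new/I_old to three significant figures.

I_new/I_old ≈ 0.408

Before rotation:
Unpolarized light through the first polarizer → I₁ = ½ I₀, now polarized at 47°.
I₂ = I₁ cos²(126° − 47°) = 0.5 I₀ · cos²(79°) = 0.0182 I₀.
After rotation:
Unpolarized light through the first polarizer → I₁ = ½ I₀, now polarized at 29°.
Angle between axes 1 and 2: 83°. I₂ = 0.5 I₀ · cos²(83°) = 0.007426 I₀.
Ratio = 0.007426 / 0.0182 = 0.4079.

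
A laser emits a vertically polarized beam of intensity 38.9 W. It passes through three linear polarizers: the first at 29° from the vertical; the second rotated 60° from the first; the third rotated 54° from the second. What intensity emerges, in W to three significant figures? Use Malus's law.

I ≈ 2.57 W

By Malus's law, I₁ = 38.9 W · cos²(29°) = 29.76 W.
I₂ = I₁ · cos²(60°) = 29.76 · 0.25 = 7.439 W.
I₃ = I₂ · cos²(54°) = 7.439 · 0.3455 = 2.57 W.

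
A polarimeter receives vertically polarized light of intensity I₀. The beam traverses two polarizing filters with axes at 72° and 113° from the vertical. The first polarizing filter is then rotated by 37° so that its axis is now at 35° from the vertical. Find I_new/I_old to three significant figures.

I_new/I_old ≈ 0.533

Before rotation:
By Malus's law, I₁ = I₀ cos²(72° − 0°) = I₀ cos²(72°) = 0.09549 I₀.
I₂ = I₁ cos²(113° − 72°) = 0.09549 I₀ · cos²(41°) = 0.05439 I₀.
After rotation:
I₁ = I₀ cos²(35° − 0°) = I₀ cos²(35°) = 0.671 I₀.
I₂ = I₁ cos²(113° − 35°) = 0.671 I₀ · cos²(78°) = 0.02901 I₀.
Ratio = 0.02901 / 0.05439 = 0.5333.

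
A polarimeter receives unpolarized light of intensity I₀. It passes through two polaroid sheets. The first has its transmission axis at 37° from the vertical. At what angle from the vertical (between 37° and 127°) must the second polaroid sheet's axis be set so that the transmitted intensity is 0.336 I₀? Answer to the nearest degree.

θ ≈ 72°

Unpolarized light through the first polarizer → I₁ = ½ I₀, now polarized at 37°.
Need I₂/I₀ = 0.336, so cos²(θ − 37°) = 0.336 / 0.5 = 0.672.
θ − 37° = arccos(√0.672) = 34.9°, giving θ ≈ 37 + 34.9 = 71.9°.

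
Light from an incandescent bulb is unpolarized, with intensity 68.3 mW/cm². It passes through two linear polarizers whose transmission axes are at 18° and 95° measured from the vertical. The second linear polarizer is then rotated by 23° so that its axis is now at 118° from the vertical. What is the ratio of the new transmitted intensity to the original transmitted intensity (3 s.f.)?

Before rotation:
Unpolarized light through the first polarizer → I₁ = ½ I₀, now polarized at 18°.
I₂ = I₁ cos²(95° − 18°) = 0.5 I₀ · cos²(77°) = 0.0253 I₀.
After rotation:
Unpolarized light through the first polarizer → I₁ = ½ I₀, now polarized at 18°.
Angle between axes 1 and 2: 80°. I₂ = 0.5 I₀ · cos²(80°) = 0.01508 I₀.
Ratio = 0.01508 / 0.0253 = 0.5959.

I_new/I_old ≈ 0.596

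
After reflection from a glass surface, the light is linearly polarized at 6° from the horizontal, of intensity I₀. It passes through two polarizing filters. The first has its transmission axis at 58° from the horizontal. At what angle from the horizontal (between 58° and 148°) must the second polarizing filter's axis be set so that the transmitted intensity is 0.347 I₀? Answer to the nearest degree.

θ ≈ 75°

By Malus's law, I₁ = I₀ cos²(58° − 6°) = I₀ cos²(52°) = 0.379 I₀.
Need I₂/I₀ = 0.347, so cos²(θ − 58°) = 0.347 / 0.379 = 0.9155.
θ − 58° = arccos(√0.9155) = 16.9°, giving θ ≈ 58 + 16.9 = 74.9°.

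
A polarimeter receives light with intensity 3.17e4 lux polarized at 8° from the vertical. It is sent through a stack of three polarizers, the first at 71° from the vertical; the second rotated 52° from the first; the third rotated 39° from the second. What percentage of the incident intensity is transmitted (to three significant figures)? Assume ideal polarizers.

≈ 4.72%

By Malus's law, I₁ = 3.17e4 lux · cos²(63°) = 6534 lux.
I₂ = I₁ · cos²(52°) = 6534 · 0.379 = 2476 lux.
I₃ = I₂ · cos²(39°) = 2476 · 0.604 = 1496 lux.
That is 4.718% of the incident intensity.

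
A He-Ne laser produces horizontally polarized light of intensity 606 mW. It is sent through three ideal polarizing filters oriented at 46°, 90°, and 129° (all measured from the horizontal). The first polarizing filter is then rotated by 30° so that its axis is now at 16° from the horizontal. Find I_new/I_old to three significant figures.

Before rotation:
By Malus's law, I₁ = I₀ cos²(46° − 0°) = I₀ cos²(46°) = 0.4826 I₀.
I₂ = I₁ cos²(90° − 46°) = 0.4826 I₀ · cos²(44°) = 0.2497 I₀.
I₃ = I₂ cos²(129° − 90°) = 0.2497 I₀ · cos²(39°) = 0.1508 I₀.
After rotation:
I₁ = I₀ cos²(16° − 0°) = I₀ cos²(16°) = 0.924 I₀.
I₂ = I₁ cos²(90° − 16°) = 0.924 I₀ · cos²(74°) = 0.0702 I₀.
I₃ = I₂ cos²(129° − 90°) = 0.0702 I₀ · cos²(39°) = 0.0424 I₀.
Ratio = 0.0424 / 0.1508 = 0.2812.

I_new/I_old ≈ 0.281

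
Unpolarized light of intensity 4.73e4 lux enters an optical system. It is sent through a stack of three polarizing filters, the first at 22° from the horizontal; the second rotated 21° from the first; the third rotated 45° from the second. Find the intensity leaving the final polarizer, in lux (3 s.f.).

Unpolarized light through the first polarizer → I₁ = 4.73e4 lux/2 = 2.365e+04 lux, polarized at 22°.
I₂ = I₁ · cos²(21°) = 2.365e+04 · 0.8716 = 2.061e+04 lux.
I₃ = I₂ · cos²(45°) = 2.061e+04 · 0.5 = 1.031e+04 lux.

I ≈ 1.03e4 lux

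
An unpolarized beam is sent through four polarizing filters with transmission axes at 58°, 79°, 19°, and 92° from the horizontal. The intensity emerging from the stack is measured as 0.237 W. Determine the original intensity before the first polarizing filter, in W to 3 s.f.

I₀ ≈ 25.4 W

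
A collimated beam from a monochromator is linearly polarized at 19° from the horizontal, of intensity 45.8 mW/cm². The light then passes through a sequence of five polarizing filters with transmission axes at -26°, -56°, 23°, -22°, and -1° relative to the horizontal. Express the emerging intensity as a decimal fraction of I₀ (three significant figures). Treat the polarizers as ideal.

I/I₀ ≈ 0.00595

I₁ = 45.8 mW/cm² · cos²(45°) = 22.9 mW/cm².
I₂ = I₁ · cos²(30°) = 22.9 · 0.75 = 17.18 mW/cm².
I₃ = I₂ · cos²(79°) = 17.18 · 0.03641 = 0.6253 mW/cm².
I₄ = I₃ · cos²(45°) = 0.6253 · 0.5 = 0.3127 mW/cm².
I₅ = I₄ · cos²(21°) = 0.3127 · 0.8716 = 0.2725 mW/cm².
Transmitted fraction = 0.00595.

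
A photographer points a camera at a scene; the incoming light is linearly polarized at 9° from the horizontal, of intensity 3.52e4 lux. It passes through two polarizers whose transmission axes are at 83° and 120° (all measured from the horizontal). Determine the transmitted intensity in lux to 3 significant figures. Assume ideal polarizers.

I ≈ 1710 lux

By Malus's law, I₁ = 3.52e4 lux · cos²(74°) = 2674 lux.
I₂ = I₁ · cos²(37°) = 2674 · 0.6378 = 1706 lux.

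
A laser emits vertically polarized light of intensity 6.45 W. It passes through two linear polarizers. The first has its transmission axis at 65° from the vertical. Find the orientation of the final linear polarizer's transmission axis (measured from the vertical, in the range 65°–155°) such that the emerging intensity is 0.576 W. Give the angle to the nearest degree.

I₁ = I₀ cos²(65° − 0°) = I₀ cos²(65°) = 0.1786 I₀.
Target fraction: 0.576 / 6.45 W = 0.0893 of I₀.
Need I₂/I₀ = 0.0893, so cos²(θ − 65°) = 0.0893 / 0.1786 = 0.5.
θ − 65° = arccos(√0.5) = 45.0°, giving θ ≈ 65 + 45.0 = 110.0°.

θ ≈ 110°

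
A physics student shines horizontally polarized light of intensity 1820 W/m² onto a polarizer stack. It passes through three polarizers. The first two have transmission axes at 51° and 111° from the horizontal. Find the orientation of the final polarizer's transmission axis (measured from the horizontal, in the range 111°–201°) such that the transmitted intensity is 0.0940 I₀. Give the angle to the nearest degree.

I₁ = I₀ cos²(51° − 0°) = I₀ cos²(51°) = 0.396 I₀.
I₂ = I₁ cos²(111° − 51°) = 0.396 I₀ · cos²(60°) = 0.09901 I₀.
Need I₃/I₀ = 0.094, so cos²(θ − 111°) = 0.094 / 0.09901 = 0.9494.
θ − 111° = arccos(√0.9494) = 13.0°, giving θ ≈ 111 + 13.0 = 124.0°.

θ ≈ 124°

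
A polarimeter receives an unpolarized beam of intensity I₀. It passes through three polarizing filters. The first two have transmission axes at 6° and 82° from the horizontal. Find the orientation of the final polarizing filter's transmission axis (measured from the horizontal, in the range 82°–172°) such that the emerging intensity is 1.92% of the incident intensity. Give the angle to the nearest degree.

Unpolarized light through the first polarizer → I₁ = ½ I₀, now polarized at 6°.
I₂ = I₁ cos²(82° − 6°) = 0.5 I₀ · cos²(76°) = 0.02926 I₀.
Need I₃/I₀ = 0.0192, so cos²(θ − 82°) = 0.0192 / 0.02926 = 0.6561.
θ − 82° = arccos(√0.6561) = 35.9°, giving θ ≈ 82 + 35.9 = 117.9°.

θ ≈ 118°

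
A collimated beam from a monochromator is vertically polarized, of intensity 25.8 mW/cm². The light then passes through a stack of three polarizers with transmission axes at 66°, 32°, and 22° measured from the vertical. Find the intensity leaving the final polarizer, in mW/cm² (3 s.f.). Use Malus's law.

By Malus's law, I₁ = 25.8 mW/cm² · cos²(66°) = 4.268 mW/cm².
I₂ = I₁ · cos²(34°) = 4.268 · 0.6873 = 2.934 mW/cm².
I₃ = I₂ · cos²(10°) = 2.934 · 0.9698 = 2.845 mW/cm².

I ≈ 2.85 mW/cm²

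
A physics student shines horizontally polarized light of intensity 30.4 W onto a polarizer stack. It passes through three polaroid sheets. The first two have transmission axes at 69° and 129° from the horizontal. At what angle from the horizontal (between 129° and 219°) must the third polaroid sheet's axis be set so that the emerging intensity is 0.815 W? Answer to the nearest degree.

θ ≈ 153°

I₁ = I₀ cos²(69° − 0°) = I₀ cos²(69°) = 0.1284 I₀.
I₂ = I₁ cos²(129° − 69°) = 0.1284 I₀ · cos²(60°) = 0.03211 I₀.
Target fraction: 0.815 / 30.4 W = 0.02681 of I₀.
Need I₃/I₀ = 0.02681, so cos²(θ − 129°) = 0.02681 / 0.03211 = 0.835.
θ − 129° = arccos(√0.835) = 24.0°, giving θ ≈ 129 + 24.0 = 153.0°.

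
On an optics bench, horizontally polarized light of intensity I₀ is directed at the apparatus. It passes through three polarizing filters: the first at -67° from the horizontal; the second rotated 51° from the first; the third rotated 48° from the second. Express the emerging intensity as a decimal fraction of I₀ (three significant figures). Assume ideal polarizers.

≈ 0.0271 I₀

I₁ = I₀ cos²(-67° − 0°) = I₀ cos²(67°) = 0.1527 I₀.
I₂ = I₁ cos²(51°) = 0.1527 · 0.396 I₀ = 0.06046 I₀.
I₃ = I₂ cos²(48°) = 0.06046 · 0.4477 I₀ = 0.02707 I₀.
Transmitted fraction = 0.02707.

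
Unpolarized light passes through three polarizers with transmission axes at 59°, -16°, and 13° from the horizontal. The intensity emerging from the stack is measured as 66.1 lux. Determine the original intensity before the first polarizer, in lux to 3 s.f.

Unpolarized light through the first polarizer → I₁ = ½ I₀, now polarized at 59°.
I₂ = I₁ cos²(-16° − 59°) = 0.5 I₀ · cos²(75°) = 0.03349 I₀.
I₃ = I₂ cos²(13° + 16°) = 0.03349 I₀ · cos²(29°) = 0.02562 I₀.
So 66.1 lux = 0.02562 I₀, giving I₀ = 66.1/0.02562 = 2580 lux.

I₀ ≈ 2580 lux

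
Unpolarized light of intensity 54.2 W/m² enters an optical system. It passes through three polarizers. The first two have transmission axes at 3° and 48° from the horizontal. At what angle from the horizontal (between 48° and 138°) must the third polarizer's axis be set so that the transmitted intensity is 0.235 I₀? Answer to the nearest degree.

Unpolarized light through the first polarizer → I₁ = ½ I₀, now polarized at 3°.
I₂ = I₁ cos²(48° − 3°) = 0.5 I₀ · cos²(45°) = 0.25 I₀.
Need I₃/I₀ = 0.235, so cos²(θ − 48°) = 0.235 / 0.25 = 0.94.
θ − 48° = arccos(√0.94) = 14.2°, giving θ ≈ 48 + 14.2 = 62.2°.

θ ≈ 62°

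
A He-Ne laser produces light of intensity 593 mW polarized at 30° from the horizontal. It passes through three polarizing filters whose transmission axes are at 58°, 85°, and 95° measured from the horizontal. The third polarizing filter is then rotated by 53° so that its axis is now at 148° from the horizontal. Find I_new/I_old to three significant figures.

I_new/I_old ≈ 0.213

Before rotation:
By Malus's law, I₁ = I₀ cos²(58° − 30°) = I₀ cos²(28°) = 0.7796 I₀.
I₂ = I₁ cos²(85° − 58°) = 0.7796 I₀ · cos²(27°) = 0.6189 I₀.
I₃ = I₂ cos²(95° − 85°) = 0.6189 I₀ · cos²(10°) = 0.6003 I₀.
After rotation:
I₁ = I₀ cos²(58° − 30°) = I₀ cos²(28°) = 0.7796 I₀.
I₂ = I₁ cos²(85° − 58°) = 0.7796 I₀ · cos²(27°) = 0.6189 I₀.
I₃ = I₂ cos²(148° − 85°) = 0.6189 I₀ · cos²(63°) = 0.1276 I₀.
Ratio = 0.1276 / 0.6003 = 0.2125.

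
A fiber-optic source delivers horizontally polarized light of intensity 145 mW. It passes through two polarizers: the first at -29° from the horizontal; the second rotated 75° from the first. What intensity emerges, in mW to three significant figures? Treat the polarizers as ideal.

I ≈ 7.43 mW

By Malus's law, I₁ = 145 mW · cos²(29°) = 110.9 mW.
I₂ = I₁ · cos²(75°) = 110.9 · 0.06699 = 7.43 mW.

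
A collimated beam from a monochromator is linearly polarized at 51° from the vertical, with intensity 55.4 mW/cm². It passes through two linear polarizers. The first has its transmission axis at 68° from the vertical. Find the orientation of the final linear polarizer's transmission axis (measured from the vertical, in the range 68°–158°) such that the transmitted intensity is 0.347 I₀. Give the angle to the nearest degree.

θ ≈ 120°

By Malus's law, I₁ = I₀ cos²(68° − 51°) = I₀ cos²(17°) = 0.9145 I₀.
Need I₂/I₀ = 0.347, so cos²(θ − 68°) = 0.347 / 0.9145 = 0.3794.
θ − 68° = arccos(√0.3794) = 52.0°, giving θ ≈ 68 + 52.0 = 120.0°.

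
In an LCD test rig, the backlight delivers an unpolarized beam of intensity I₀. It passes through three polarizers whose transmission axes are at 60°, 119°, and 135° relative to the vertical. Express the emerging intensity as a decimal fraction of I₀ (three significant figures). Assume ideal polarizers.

≈ 0.123 I₀

Unpolarized light through the first polarizer → I₁ = ½ I₀, now polarized at 60°.
I₂ = I₁ cos²(119° − 60°) = 0.5 I₀ · cos²(59°) = 0.1326 I₀.
I₃ = I₂ cos²(135° − 119°) = 0.1326 I₀ · cos²(16°) = 0.1226 I₀.
Transmitted fraction = 0.1226.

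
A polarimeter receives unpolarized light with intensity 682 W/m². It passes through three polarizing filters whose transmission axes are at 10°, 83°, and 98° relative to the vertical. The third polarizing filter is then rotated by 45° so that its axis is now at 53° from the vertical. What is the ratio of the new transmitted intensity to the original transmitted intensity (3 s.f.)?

Before rotation:
Unpolarized light through the first polarizer → I₁ = ½ I₀, now polarized at 10°.
I₂ = I₁ cos²(83° − 10°) = 0.5 I₀ · cos²(73°) = 0.04274 I₀.
I₃ = I₂ cos²(98° − 83°) = 0.04274 I₀ · cos²(15°) = 0.03988 I₀.
After rotation:
Unpolarized light through the first polarizer → I₁ = ½ I₀, now polarized at 10°.
I₂ = I₁ cos²(83° − 10°) = 0.5 I₀ · cos²(73°) = 0.04274 I₀.
I₃ = I₂ cos²(53° − 83°) = 0.04274 I₀ · cos²(30°) = 0.03206 I₀.
Ratio = 0.03206 / 0.03988 = 0.8038.

I_new/I_old ≈ 0.804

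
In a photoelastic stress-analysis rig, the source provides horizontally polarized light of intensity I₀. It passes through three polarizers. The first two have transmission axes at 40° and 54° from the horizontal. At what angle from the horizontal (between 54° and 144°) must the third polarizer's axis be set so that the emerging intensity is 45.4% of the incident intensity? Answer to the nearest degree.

θ ≈ 79°

I₁ = I₀ cos²(40° − 0°) = I₀ cos²(40°) = 0.5868 I₀.
I₂ = I₁ cos²(54° − 40°) = 0.5868 I₀ · cos²(14°) = 0.5525 I₀.
Need I₃/I₀ = 0.454, so cos²(θ − 54°) = 0.454 / 0.5525 = 0.8217.
θ − 54° = arccos(√0.8217) = 25.0°, giving θ ≈ 54 + 25.0 = 79.0°.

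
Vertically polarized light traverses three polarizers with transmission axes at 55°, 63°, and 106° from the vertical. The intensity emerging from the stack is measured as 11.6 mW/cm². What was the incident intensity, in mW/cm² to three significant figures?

I₀ ≈ 67.2 mW/cm²

I₁ = I₀ cos²(55° − 0°) = I₀ cos²(55°) = 0.329 I₀.
I₂ = I₁ cos²(63° − 55°) = 0.329 I₀ · cos²(8°) = 0.3226 I₀.
I₃ = I₂ cos²(106° − 63°) = 0.3226 I₀ · cos²(43°) = 0.1726 I₀.
So 11.6 mW/cm² = 0.1726 I₀, giving I₀ = 11.6/0.1726 = 67.22 mW/cm².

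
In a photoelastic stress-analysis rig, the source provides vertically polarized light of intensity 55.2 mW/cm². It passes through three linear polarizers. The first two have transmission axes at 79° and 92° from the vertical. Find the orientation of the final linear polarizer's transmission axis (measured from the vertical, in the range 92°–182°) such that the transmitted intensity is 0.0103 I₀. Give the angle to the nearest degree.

θ ≈ 149°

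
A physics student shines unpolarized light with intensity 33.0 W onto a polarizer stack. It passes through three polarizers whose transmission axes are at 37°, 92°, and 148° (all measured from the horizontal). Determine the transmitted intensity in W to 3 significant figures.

I ≈ 1.70 W

Unpolarized light through the first polarizer → I₁ = 33.0 W/2 = 16.5 W, polarized at 37°.
I₂ = I₁ · cos²(55°) = 16.5 · 0.329 = 5.428 W.
I₃ = I₂ · cos²(56°) = 5.428 · 0.3127 = 1.697 W.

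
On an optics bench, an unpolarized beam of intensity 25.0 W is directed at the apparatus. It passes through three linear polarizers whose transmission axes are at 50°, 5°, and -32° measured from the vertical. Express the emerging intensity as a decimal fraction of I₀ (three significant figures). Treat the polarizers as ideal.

I/I₀ ≈ 0.159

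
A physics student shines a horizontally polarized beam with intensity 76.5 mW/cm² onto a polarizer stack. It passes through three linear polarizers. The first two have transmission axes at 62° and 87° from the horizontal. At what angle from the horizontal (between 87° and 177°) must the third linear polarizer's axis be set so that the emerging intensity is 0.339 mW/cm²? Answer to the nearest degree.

I₁ = I₀ cos²(62° − 0°) = I₀ cos²(62°) = 0.2204 I₀.
I₂ = I₁ cos²(87° − 62°) = 0.2204 I₀ · cos²(25°) = 0.181 I₀.
Target fraction: 0.339 / 76.5 mW/cm² = 0.004431 of I₀.
Need I₃/I₀ = 0.004431, so cos²(θ − 87°) = 0.004431 / 0.181 = 0.02448.
θ − 87° = arccos(√0.02448) = 81.0°, giving θ ≈ 87 + 81.0 = 168.0°.

θ ≈ 168°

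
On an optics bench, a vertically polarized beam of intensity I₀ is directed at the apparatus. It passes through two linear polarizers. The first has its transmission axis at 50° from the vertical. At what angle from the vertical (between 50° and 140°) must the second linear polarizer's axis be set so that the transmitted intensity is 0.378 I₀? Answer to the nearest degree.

θ ≈ 67°

I₁ = I₀ cos²(50° − 0°) = I₀ cos²(50°) = 0.4132 I₀.
Need I₂/I₀ = 0.378, so cos²(θ − 50°) = 0.378 / 0.4132 = 0.9149.
θ − 50° = arccos(√0.9149) = 17.0°, giving θ ≈ 50 + 17.0 = 67.0°.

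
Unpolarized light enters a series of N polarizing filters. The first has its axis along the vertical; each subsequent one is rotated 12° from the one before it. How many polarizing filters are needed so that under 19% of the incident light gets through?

N = 23

First polarizer halves the unpolarized light: factor 1/2.
Each further stage multiplies by cos²(12°) = 0.9568.
After N polarizers: T = 0.5·0.9568^(N−1). Require T < 0.19 ⇒ N−1 > ln(0.19/0.5)/ln(0.9568) = 21.90, so N−1 ≥ 22 and N = 23.
Check: N=23 gives T = 0.1891 < 0.19; N=22 gives T = 0.1977.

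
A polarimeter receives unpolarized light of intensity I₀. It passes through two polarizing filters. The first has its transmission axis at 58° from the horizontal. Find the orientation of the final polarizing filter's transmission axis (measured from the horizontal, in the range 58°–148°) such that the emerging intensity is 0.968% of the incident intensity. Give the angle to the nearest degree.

θ ≈ 140°

Unpolarized light through the first polarizer → I₁ = ½ I₀, now polarized at 58°.
Need I₂/I₀ = 0.00968, so cos²(θ − 58°) = 0.00968 / 0.5 = 0.01936.
θ − 58° = arccos(√0.01936) = 82.0°, giving θ ≈ 58 + 82.0 = 140.0°.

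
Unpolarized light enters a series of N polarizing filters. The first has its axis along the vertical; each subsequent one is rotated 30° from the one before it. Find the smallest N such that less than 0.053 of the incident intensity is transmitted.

First polarizer halves the unpolarized light: factor 1/2.
Each further stage multiplies by cos²(30°) = 0.75.
After N polarizers: T = 0.5·0.75^(N−1). Require T < 0.053 ⇒ N−1 > ln(0.053/0.5)/ln(0.75) = 7.80, so N−1 ≥ 8 and N = 9.
Check: N=9 gives T = 0.05006 < 0.053; N=8 gives T = 0.06674.

N = 9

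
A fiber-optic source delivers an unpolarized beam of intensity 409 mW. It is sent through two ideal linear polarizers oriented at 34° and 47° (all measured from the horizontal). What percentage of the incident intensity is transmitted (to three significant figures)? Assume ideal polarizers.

≈ 47.5%

Unpolarized light through the first polarizer → I₁ = 409 mW/2 = 204.5 mW, polarized at 34°.
I₂ = I₁ · cos²(13°) = 204.5 · 0.9494 = 194.2 mW.
That is 47.47% of the incident intensity.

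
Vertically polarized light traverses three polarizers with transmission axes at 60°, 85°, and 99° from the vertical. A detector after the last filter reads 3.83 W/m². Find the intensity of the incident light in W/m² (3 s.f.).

I₀ ≈ 19.8 W/m²

By Malus's law, I₁ = I₀ cos²(60° − 0°) = I₀ cos²(60°) = 0.25 I₀.
I₂ = I₁ cos²(85° − 60°) = 0.25 I₀ · cos²(25°) = 0.2053 I₀.
I₃ = I₂ cos²(99° − 85°) = 0.2053 I₀ · cos²(14°) = 0.1933 I₀.
So 3.83 W/m² = 0.1933 I₀, giving I₀ = 3.83/0.1933 = 19.81 W/m².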